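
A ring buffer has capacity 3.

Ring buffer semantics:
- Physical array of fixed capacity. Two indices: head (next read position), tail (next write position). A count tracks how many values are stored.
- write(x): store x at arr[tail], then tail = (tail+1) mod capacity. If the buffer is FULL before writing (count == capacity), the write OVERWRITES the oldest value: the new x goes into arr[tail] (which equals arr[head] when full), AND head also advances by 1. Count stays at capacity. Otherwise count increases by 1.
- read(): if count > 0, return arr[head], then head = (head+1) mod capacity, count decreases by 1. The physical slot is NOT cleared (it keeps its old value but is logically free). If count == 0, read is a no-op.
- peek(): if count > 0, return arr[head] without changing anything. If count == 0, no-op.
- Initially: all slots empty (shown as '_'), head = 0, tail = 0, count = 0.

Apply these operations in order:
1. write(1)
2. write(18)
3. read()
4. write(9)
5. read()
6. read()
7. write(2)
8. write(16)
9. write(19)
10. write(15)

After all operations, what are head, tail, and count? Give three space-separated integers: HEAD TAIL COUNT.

After op 1 (write(1)): arr=[1 _ _] head=0 tail=1 count=1
After op 2 (write(18)): arr=[1 18 _] head=0 tail=2 count=2
After op 3 (read()): arr=[1 18 _] head=1 tail=2 count=1
After op 4 (write(9)): arr=[1 18 9] head=1 tail=0 count=2
After op 5 (read()): arr=[1 18 9] head=2 tail=0 count=1
After op 6 (read()): arr=[1 18 9] head=0 tail=0 count=0
After op 7 (write(2)): arr=[2 18 9] head=0 tail=1 count=1
After op 8 (write(16)): arr=[2 16 9] head=0 tail=2 count=2
After op 9 (write(19)): arr=[2 16 19] head=0 tail=0 count=3
After op 10 (write(15)): arr=[15 16 19] head=1 tail=1 count=3

Answer: 1 1 3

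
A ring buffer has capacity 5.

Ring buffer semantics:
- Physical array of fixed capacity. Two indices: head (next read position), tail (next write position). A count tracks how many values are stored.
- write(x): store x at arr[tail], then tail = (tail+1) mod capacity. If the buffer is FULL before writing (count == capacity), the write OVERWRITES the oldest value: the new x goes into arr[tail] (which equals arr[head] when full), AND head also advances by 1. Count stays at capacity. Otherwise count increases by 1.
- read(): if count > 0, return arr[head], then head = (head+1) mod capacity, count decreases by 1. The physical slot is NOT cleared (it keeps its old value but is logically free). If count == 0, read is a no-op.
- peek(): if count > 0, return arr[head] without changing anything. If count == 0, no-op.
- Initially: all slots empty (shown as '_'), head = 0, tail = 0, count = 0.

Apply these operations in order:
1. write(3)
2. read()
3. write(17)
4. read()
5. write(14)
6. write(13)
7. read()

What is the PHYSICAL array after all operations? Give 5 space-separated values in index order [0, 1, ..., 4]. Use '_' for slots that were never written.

After op 1 (write(3)): arr=[3 _ _ _ _] head=0 tail=1 count=1
After op 2 (read()): arr=[3 _ _ _ _] head=1 tail=1 count=0
After op 3 (write(17)): arr=[3 17 _ _ _] head=1 tail=2 count=1
After op 4 (read()): arr=[3 17 _ _ _] head=2 tail=2 count=0
After op 5 (write(14)): arr=[3 17 14 _ _] head=2 tail=3 count=1
After op 6 (write(13)): arr=[3 17 14 13 _] head=2 tail=4 count=2
After op 7 (read()): arr=[3 17 14 13 _] head=3 tail=4 count=1

Answer: 3 17 14 13 _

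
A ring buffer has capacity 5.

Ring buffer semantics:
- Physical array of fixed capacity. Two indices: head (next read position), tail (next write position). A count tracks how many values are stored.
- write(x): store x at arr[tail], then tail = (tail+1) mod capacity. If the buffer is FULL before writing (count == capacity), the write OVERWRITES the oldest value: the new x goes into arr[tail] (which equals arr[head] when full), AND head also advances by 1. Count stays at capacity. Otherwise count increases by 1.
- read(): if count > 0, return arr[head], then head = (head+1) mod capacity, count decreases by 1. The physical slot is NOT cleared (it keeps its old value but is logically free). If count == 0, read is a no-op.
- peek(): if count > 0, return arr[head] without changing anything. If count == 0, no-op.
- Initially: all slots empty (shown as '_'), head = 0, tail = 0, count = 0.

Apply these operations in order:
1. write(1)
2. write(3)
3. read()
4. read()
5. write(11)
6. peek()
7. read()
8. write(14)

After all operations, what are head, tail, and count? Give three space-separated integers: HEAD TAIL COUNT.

Answer: 3 4 1

Derivation:
After op 1 (write(1)): arr=[1 _ _ _ _] head=0 tail=1 count=1
After op 2 (write(3)): arr=[1 3 _ _ _] head=0 tail=2 count=2
After op 3 (read()): arr=[1 3 _ _ _] head=1 tail=2 count=1
After op 4 (read()): arr=[1 3 _ _ _] head=2 tail=2 count=0
After op 5 (write(11)): arr=[1 3 11 _ _] head=2 tail=3 count=1
After op 6 (peek()): arr=[1 3 11 _ _] head=2 tail=3 count=1
After op 7 (read()): arr=[1 3 11 _ _] head=3 tail=3 count=0
After op 8 (write(14)): arr=[1 3 11 14 _] head=3 tail=4 count=1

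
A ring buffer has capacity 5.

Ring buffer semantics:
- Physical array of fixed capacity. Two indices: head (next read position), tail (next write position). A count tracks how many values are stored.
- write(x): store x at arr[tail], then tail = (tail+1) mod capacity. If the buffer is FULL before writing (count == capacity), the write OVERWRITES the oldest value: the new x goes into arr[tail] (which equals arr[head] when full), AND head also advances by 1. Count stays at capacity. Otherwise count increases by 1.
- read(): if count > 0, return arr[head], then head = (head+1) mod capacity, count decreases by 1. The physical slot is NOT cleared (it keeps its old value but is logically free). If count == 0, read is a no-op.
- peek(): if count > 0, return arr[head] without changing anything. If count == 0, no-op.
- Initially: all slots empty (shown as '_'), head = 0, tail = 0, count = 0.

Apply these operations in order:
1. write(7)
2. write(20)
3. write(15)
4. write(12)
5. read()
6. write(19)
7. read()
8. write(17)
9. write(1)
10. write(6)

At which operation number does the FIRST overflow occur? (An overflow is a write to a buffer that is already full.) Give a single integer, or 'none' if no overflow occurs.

Answer: 10

Derivation:
After op 1 (write(7)): arr=[7 _ _ _ _] head=0 tail=1 count=1
After op 2 (write(20)): arr=[7 20 _ _ _] head=0 tail=2 count=2
After op 3 (write(15)): arr=[7 20 15 _ _] head=0 tail=3 count=3
After op 4 (write(12)): arr=[7 20 15 12 _] head=0 tail=4 count=4
After op 5 (read()): arr=[7 20 15 12 _] head=1 tail=4 count=3
After op 6 (write(19)): arr=[7 20 15 12 19] head=1 tail=0 count=4
After op 7 (read()): arr=[7 20 15 12 19] head=2 tail=0 count=3
After op 8 (write(17)): arr=[17 20 15 12 19] head=2 tail=1 count=4
After op 9 (write(1)): arr=[17 1 15 12 19] head=2 tail=2 count=5
After op 10 (write(6)): arr=[17 1 6 12 19] head=3 tail=3 count=5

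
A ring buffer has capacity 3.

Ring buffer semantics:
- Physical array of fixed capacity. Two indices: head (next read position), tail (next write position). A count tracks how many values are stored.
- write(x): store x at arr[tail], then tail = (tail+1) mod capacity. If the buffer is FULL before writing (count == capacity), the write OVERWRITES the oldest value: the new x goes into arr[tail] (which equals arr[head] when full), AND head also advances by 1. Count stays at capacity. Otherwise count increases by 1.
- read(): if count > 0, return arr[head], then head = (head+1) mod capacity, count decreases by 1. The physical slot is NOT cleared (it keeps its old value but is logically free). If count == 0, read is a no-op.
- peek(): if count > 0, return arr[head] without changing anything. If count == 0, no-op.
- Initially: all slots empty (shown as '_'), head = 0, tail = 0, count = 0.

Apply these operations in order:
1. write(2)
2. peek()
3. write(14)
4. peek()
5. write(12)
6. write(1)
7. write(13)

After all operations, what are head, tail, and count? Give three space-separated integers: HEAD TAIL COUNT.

After op 1 (write(2)): arr=[2 _ _] head=0 tail=1 count=1
After op 2 (peek()): arr=[2 _ _] head=0 tail=1 count=1
After op 3 (write(14)): arr=[2 14 _] head=0 tail=2 count=2
After op 4 (peek()): arr=[2 14 _] head=0 tail=2 count=2
After op 5 (write(12)): arr=[2 14 12] head=0 tail=0 count=3
After op 6 (write(1)): arr=[1 14 12] head=1 tail=1 count=3
After op 7 (write(13)): arr=[1 13 12] head=2 tail=2 count=3

Answer: 2 2 3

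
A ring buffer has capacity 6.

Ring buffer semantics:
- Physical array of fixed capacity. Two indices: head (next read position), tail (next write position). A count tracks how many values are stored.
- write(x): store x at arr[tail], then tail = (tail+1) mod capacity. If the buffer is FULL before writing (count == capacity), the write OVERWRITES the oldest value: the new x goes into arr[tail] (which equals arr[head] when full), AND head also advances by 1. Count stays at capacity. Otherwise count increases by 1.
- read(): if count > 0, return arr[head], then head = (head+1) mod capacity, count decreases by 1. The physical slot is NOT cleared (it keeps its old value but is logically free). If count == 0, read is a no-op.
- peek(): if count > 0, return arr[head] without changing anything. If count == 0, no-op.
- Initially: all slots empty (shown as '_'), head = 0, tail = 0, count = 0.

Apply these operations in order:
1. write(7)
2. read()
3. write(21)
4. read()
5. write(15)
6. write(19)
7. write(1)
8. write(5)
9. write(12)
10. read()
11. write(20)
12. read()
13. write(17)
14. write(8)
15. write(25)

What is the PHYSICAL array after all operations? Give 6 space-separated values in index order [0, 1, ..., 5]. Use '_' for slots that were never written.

Answer: 12 20 17 8 25 5

Derivation:
After op 1 (write(7)): arr=[7 _ _ _ _ _] head=0 tail=1 count=1
After op 2 (read()): arr=[7 _ _ _ _ _] head=1 tail=1 count=0
After op 3 (write(21)): arr=[7 21 _ _ _ _] head=1 tail=2 count=1
After op 4 (read()): arr=[7 21 _ _ _ _] head=2 tail=2 count=0
After op 5 (write(15)): arr=[7 21 15 _ _ _] head=2 tail=3 count=1
After op 6 (write(19)): arr=[7 21 15 19 _ _] head=2 tail=4 count=2
After op 7 (write(1)): arr=[7 21 15 19 1 _] head=2 tail=5 count=3
After op 8 (write(5)): arr=[7 21 15 19 1 5] head=2 tail=0 count=4
After op 9 (write(12)): arr=[12 21 15 19 1 5] head=2 tail=1 count=5
After op 10 (read()): arr=[12 21 15 19 1 5] head=3 tail=1 count=4
After op 11 (write(20)): arr=[12 20 15 19 1 5] head=3 tail=2 count=5
After op 12 (read()): arr=[12 20 15 19 1 5] head=4 tail=2 count=4
After op 13 (write(17)): arr=[12 20 17 19 1 5] head=4 tail=3 count=5
After op 14 (write(8)): arr=[12 20 17 8 1 5] head=4 tail=4 count=6
After op 15 (write(25)): arr=[12 20 17 8 25 5] head=5 tail=5 count=6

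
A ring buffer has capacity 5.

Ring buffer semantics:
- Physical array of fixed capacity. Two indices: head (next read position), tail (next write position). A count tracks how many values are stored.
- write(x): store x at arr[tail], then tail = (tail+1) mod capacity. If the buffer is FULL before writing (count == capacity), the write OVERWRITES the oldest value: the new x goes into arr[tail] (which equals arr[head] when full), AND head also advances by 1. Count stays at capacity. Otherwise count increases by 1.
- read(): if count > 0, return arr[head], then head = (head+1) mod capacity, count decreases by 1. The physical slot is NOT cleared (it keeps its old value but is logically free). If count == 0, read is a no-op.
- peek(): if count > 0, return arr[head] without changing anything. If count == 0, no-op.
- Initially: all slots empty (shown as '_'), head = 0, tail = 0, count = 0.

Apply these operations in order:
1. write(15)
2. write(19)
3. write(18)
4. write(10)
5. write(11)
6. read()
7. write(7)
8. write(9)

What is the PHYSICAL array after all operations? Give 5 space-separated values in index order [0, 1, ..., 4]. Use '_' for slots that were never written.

Answer: 7 9 18 10 11

Derivation:
After op 1 (write(15)): arr=[15 _ _ _ _] head=0 tail=1 count=1
After op 2 (write(19)): arr=[15 19 _ _ _] head=0 tail=2 count=2
After op 3 (write(18)): arr=[15 19 18 _ _] head=0 tail=3 count=3
After op 4 (write(10)): arr=[15 19 18 10 _] head=0 tail=4 count=4
After op 5 (write(11)): arr=[15 19 18 10 11] head=0 tail=0 count=5
After op 6 (read()): arr=[15 19 18 10 11] head=1 tail=0 count=4
After op 7 (write(7)): arr=[7 19 18 10 11] head=1 tail=1 count=5
After op 8 (write(9)): arr=[7 9 18 10 11] head=2 tail=2 count=5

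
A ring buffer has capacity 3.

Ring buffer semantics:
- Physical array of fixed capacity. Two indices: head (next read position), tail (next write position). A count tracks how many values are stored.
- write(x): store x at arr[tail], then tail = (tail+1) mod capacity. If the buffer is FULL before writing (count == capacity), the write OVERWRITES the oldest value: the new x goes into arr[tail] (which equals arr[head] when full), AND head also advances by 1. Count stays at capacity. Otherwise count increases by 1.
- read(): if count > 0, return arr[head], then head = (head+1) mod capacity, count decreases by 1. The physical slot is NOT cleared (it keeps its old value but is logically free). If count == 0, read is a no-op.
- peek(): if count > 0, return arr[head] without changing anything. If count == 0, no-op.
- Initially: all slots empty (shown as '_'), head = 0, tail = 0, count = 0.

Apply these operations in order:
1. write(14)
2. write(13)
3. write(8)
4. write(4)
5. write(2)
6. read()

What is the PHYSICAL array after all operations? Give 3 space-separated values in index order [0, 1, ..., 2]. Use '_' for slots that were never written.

Answer: 4 2 8

Derivation:
After op 1 (write(14)): arr=[14 _ _] head=0 tail=1 count=1
After op 2 (write(13)): arr=[14 13 _] head=0 tail=2 count=2
After op 3 (write(8)): arr=[14 13 8] head=0 tail=0 count=3
After op 4 (write(4)): arr=[4 13 8] head=1 tail=1 count=3
After op 5 (write(2)): arr=[4 2 8] head=2 tail=2 count=3
After op 6 (read()): arr=[4 2 8] head=0 tail=2 count=2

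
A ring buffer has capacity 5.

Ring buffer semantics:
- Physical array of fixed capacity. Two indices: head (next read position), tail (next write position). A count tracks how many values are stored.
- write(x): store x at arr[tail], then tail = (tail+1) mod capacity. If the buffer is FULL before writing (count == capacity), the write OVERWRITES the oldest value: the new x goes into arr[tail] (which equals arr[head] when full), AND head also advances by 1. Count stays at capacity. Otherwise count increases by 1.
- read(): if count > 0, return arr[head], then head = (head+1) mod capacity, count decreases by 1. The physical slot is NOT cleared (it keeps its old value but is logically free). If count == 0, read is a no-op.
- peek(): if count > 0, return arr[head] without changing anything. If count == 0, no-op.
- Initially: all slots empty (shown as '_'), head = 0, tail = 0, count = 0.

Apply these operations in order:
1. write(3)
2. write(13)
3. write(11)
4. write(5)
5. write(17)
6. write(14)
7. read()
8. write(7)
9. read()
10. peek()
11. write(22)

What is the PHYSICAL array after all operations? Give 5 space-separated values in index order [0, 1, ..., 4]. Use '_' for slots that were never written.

Answer: 14 7 22 5 17

Derivation:
After op 1 (write(3)): arr=[3 _ _ _ _] head=0 tail=1 count=1
After op 2 (write(13)): arr=[3 13 _ _ _] head=0 tail=2 count=2
After op 3 (write(11)): arr=[3 13 11 _ _] head=0 tail=3 count=3
After op 4 (write(5)): arr=[3 13 11 5 _] head=0 tail=4 count=4
After op 5 (write(17)): arr=[3 13 11 5 17] head=0 tail=0 count=5
After op 6 (write(14)): arr=[14 13 11 5 17] head=1 tail=1 count=5
After op 7 (read()): arr=[14 13 11 5 17] head=2 tail=1 count=4
After op 8 (write(7)): arr=[14 7 11 5 17] head=2 tail=2 count=5
After op 9 (read()): arr=[14 7 11 5 17] head=3 tail=2 count=4
After op 10 (peek()): arr=[14 7 11 5 17] head=3 tail=2 count=4
After op 11 (write(22)): arr=[14 7 22 5 17] head=3 tail=3 count=5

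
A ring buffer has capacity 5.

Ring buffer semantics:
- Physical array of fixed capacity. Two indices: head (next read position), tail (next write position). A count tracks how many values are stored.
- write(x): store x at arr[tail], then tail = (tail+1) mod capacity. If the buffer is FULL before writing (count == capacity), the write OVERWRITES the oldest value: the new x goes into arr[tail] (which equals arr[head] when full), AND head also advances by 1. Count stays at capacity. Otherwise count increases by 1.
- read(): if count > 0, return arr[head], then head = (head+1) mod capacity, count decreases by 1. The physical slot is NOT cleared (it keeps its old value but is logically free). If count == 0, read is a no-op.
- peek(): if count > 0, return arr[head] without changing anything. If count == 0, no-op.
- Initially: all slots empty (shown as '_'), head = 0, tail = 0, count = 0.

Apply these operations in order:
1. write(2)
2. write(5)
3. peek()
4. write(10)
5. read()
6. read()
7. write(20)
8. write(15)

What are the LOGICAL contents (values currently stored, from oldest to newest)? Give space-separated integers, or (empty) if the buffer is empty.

After op 1 (write(2)): arr=[2 _ _ _ _] head=0 tail=1 count=1
After op 2 (write(5)): arr=[2 5 _ _ _] head=0 tail=2 count=2
After op 3 (peek()): arr=[2 5 _ _ _] head=0 tail=2 count=2
After op 4 (write(10)): arr=[2 5 10 _ _] head=0 tail=3 count=3
After op 5 (read()): arr=[2 5 10 _ _] head=1 tail=3 count=2
After op 6 (read()): arr=[2 5 10 _ _] head=2 tail=3 count=1
After op 7 (write(20)): arr=[2 5 10 20 _] head=2 tail=4 count=2
After op 8 (write(15)): arr=[2 5 10 20 15] head=2 tail=0 count=3

Answer: 10 20 15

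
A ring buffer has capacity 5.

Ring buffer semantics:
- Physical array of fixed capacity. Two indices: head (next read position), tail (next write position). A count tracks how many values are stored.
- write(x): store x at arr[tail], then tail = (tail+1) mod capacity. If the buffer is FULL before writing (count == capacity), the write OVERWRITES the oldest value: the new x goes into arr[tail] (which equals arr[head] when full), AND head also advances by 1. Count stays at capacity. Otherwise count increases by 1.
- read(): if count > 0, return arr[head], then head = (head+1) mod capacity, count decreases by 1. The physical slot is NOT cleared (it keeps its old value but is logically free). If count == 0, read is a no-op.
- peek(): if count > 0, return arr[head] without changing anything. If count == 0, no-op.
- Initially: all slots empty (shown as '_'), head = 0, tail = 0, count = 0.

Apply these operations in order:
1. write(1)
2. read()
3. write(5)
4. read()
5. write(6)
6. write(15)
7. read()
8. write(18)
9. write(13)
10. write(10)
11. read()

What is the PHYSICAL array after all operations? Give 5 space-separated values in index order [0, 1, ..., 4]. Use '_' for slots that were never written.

Answer: 13 10 6 15 18

Derivation:
After op 1 (write(1)): arr=[1 _ _ _ _] head=0 tail=1 count=1
After op 2 (read()): arr=[1 _ _ _ _] head=1 tail=1 count=0
After op 3 (write(5)): arr=[1 5 _ _ _] head=1 tail=2 count=1
After op 4 (read()): arr=[1 5 _ _ _] head=2 tail=2 count=0
After op 5 (write(6)): arr=[1 5 6 _ _] head=2 tail=3 count=1
After op 6 (write(15)): arr=[1 5 6 15 _] head=2 tail=4 count=2
After op 7 (read()): arr=[1 5 6 15 _] head=3 tail=4 count=1
After op 8 (write(18)): arr=[1 5 6 15 18] head=3 tail=0 count=2
After op 9 (write(13)): arr=[13 5 6 15 18] head=3 tail=1 count=3
After op 10 (write(10)): arr=[13 10 6 15 18] head=3 tail=2 count=4
After op 11 (read()): arr=[13 10 6 15 18] head=4 tail=2 count=3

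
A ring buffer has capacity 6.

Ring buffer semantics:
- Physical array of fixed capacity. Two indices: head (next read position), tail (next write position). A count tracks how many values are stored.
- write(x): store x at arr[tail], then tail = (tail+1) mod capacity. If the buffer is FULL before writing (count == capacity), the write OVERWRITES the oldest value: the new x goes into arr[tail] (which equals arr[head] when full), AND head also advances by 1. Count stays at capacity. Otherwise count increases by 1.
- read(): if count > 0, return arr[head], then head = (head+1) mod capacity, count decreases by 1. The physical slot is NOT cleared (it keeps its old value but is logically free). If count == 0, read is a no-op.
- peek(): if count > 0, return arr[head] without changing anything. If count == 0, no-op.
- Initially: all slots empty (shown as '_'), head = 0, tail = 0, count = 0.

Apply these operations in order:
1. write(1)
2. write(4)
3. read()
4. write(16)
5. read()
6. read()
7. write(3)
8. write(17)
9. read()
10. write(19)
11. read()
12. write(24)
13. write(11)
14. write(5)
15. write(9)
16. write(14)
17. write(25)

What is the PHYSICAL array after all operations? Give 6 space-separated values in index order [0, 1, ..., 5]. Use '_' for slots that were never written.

Answer: 24 11 5 9 14 25

Derivation:
After op 1 (write(1)): arr=[1 _ _ _ _ _] head=0 tail=1 count=1
After op 2 (write(4)): arr=[1 4 _ _ _ _] head=0 tail=2 count=2
After op 3 (read()): arr=[1 4 _ _ _ _] head=1 tail=2 count=1
After op 4 (write(16)): arr=[1 4 16 _ _ _] head=1 tail=3 count=2
After op 5 (read()): arr=[1 4 16 _ _ _] head=2 tail=3 count=1
After op 6 (read()): arr=[1 4 16 _ _ _] head=3 tail=3 count=0
After op 7 (write(3)): arr=[1 4 16 3 _ _] head=3 tail=4 count=1
After op 8 (write(17)): arr=[1 4 16 3 17 _] head=3 tail=5 count=2
After op 9 (read()): arr=[1 4 16 3 17 _] head=4 tail=5 count=1
After op 10 (write(19)): arr=[1 4 16 3 17 19] head=4 tail=0 count=2
After op 11 (read()): arr=[1 4 16 3 17 19] head=5 tail=0 count=1
After op 12 (write(24)): arr=[24 4 16 3 17 19] head=5 tail=1 count=2
After op 13 (write(11)): arr=[24 11 16 3 17 19] head=5 tail=2 count=3
After op 14 (write(5)): arr=[24 11 5 3 17 19] head=5 tail=3 count=4
After op 15 (write(9)): arr=[24 11 5 9 17 19] head=5 tail=4 count=5
After op 16 (write(14)): arr=[24 11 5 9 14 19] head=5 tail=5 count=6
After op 17 (write(25)): arr=[24 11 5 9 14 25] head=0 tail=0 count=6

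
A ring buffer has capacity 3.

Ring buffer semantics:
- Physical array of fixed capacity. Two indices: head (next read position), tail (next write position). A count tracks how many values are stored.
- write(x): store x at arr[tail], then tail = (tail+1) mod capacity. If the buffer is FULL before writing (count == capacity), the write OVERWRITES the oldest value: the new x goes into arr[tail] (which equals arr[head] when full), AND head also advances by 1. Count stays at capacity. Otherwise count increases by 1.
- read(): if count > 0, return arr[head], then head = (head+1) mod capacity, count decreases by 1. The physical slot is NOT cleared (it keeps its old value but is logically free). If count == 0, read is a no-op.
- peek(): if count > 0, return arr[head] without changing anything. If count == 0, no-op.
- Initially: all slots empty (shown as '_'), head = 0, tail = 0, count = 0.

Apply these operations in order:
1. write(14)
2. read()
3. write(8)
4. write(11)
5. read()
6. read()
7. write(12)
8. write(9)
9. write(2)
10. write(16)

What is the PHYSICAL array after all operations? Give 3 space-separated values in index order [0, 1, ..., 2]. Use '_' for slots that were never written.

Answer: 16 9 2

Derivation:
After op 1 (write(14)): arr=[14 _ _] head=0 tail=1 count=1
After op 2 (read()): arr=[14 _ _] head=1 tail=1 count=0
After op 3 (write(8)): arr=[14 8 _] head=1 tail=2 count=1
After op 4 (write(11)): arr=[14 8 11] head=1 tail=0 count=2
After op 5 (read()): arr=[14 8 11] head=2 tail=0 count=1
After op 6 (read()): arr=[14 8 11] head=0 tail=0 count=0
After op 7 (write(12)): arr=[12 8 11] head=0 tail=1 count=1
After op 8 (write(9)): arr=[12 9 11] head=0 tail=2 count=2
After op 9 (write(2)): arr=[12 9 2] head=0 tail=0 count=3
After op 10 (write(16)): arr=[16 9 2] head=1 tail=1 count=3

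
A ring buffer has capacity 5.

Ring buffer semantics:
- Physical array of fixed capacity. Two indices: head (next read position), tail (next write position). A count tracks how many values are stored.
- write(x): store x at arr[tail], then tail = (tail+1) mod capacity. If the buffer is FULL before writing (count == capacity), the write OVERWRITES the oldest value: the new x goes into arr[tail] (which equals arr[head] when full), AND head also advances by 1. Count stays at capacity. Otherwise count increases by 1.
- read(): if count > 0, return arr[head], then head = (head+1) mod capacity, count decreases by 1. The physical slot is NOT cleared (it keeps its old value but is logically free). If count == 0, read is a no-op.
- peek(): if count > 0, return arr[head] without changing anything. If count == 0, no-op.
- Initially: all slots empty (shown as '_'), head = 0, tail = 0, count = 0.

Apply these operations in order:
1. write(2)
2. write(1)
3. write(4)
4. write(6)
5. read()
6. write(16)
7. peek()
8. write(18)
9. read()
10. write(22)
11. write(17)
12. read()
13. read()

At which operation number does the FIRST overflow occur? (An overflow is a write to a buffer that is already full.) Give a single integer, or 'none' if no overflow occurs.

After op 1 (write(2)): arr=[2 _ _ _ _] head=0 tail=1 count=1
After op 2 (write(1)): arr=[2 1 _ _ _] head=0 tail=2 count=2
After op 3 (write(4)): arr=[2 1 4 _ _] head=0 tail=3 count=3
After op 4 (write(6)): arr=[2 1 4 6 _] head=0 tail=4 count=4
After op 5 (read()): arr=[2 1 4 6 _] head=1 tail=4 count=3
After op 6 (write(16)): arr=[2 1 4 6 16] head=1 tail=0 count=4
After op 7 (peek()): arr=[2 1 4 6 16] head=1 tail=0 count=4
After op 8 (write(18)): arr=[18 1 4 6 16] head=1 tail=1 count=5
After op 9 (read()): arr=[18 1 4 6 16] head=2 tail=1 count=4
After op 10 (write(22)): arr=[18 22 4 6 16] head=2 tail=2 count=5
After op 11 (write(17)): arr=[18 22 17 6 16] head=3 tail=3 count=5
After op 12 (read()): arr=[18 22 17 6 16] head=4 tail=3 count=4
After op 13 (read()): arr=[18 22 17 6 16] head=0 tail=3 count=3

Answer: 11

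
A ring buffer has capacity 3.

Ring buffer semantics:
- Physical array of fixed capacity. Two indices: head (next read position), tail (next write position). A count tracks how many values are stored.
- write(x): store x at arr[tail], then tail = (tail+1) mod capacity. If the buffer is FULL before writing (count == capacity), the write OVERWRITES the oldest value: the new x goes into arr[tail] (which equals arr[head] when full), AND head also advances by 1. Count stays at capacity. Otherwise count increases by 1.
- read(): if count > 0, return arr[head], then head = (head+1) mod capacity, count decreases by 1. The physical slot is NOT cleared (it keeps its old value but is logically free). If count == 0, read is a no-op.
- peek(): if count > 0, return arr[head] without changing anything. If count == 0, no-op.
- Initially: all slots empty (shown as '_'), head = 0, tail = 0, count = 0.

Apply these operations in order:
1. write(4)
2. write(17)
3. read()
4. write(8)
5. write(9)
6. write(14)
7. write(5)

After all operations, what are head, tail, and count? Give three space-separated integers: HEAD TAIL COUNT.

Answer: 0 0 3

Derivation:
After op 1 (write(4)): arr=[4 _ _] head=0 tail=1 count=1
After op 2 (write(17)): arr=[4 17 _] head=0 tail=2 count=2
After op 3 (read()): arr=[4 17 _] head=1 tail=2 count=1
After op 4 (write(8)): arr=[4 17 8] head=1 tail=0 count=2
After op 5 (write(9)): arr=[9 17 8] head=1 tail=1 count=3
After op 6 (write(14)): arr=[9 14 8] head=2 tail=2 count=3
After op 7 (write(5)): arr=[9 14 5] head=0 tail=0 count=3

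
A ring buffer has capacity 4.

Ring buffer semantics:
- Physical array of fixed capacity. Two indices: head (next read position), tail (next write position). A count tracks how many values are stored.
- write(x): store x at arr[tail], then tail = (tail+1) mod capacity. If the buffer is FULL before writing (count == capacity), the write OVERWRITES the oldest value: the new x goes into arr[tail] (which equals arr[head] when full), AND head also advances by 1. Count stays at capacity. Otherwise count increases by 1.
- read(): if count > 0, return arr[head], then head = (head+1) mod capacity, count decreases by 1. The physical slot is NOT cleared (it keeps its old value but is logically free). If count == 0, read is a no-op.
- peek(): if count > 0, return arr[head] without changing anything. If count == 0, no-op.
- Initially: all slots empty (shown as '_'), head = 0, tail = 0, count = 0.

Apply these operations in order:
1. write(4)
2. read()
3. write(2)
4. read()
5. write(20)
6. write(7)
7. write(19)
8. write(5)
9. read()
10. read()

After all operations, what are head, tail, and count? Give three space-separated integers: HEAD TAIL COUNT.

Answer: 0 2 2

Derivation:
After op 1 (write(4)): arr=[4 _ _ _] head=0 tail=1 count=1
After op 2 (read()): arr=[4 _ _ _] head=1 tail=1 count=0
After op 3 (write(2)): arr=[4 2 _ _] head=1 tail=2 count=1
After op 4 (read()): arr=[4 2 _ _] head=2 tail=2 count=0
After op 5 (write(20)): arr=[4 2 20 _] head=2 tail=3 count=1
After op 6 (write(7)): arr=[4 2 20 7] head=2 tail=0 count=2
After op 7 (write(19)): arr=[19 2 20 7] head=2 tail=1 count=3
After op 8 (write(5)): arr=[19 5 20 7] head=2 tail=2 count=4
After op 9 (read()): arr=[19 5 20 7] head=3 tail=2 count=3
After op 10 (read()): arr=[19 5 20 7] head=0 tail=2 count=2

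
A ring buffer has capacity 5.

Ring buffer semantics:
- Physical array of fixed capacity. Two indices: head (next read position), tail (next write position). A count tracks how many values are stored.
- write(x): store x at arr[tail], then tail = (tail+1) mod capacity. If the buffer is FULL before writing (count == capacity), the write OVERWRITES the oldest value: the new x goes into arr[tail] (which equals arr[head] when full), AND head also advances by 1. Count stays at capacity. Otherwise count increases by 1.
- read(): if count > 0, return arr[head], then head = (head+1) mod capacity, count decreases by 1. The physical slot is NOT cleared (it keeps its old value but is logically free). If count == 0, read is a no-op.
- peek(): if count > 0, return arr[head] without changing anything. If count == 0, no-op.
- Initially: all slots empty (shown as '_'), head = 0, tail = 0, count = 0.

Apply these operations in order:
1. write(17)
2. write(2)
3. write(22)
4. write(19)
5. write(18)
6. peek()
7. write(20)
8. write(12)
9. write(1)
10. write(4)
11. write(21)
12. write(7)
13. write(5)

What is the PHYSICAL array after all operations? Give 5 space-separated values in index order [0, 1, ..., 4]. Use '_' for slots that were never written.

Answer: 7 5 1 4 21

Derivation:
After op 1 (write(17)): arr=[17 _ _ _ _] head=0 tail=1 count=1
After op 2 (write(2)): arr=[17 2 _ _ _] head=0 tail=2 count=2
After op 3 (write(22)): arr=[17 2 22 _ _] head=0 tail=3 count=3
After op 4 (write(19)): arr=[17 2 22 19 _] head=0 tail=4 count=4
After op 5 (write(18)): arr=[17 2 22 19 18] head=0 tail=0 count=5
After op 6 (peek()): arr=[17 2 22 19 18] head=0 tail=0 count=5
After op 7 (write(20)): arr=[20 2 22 19 18] head=1 tail=1 count=5
After op 8 (write(12)): arr=[20 12 22 19 18] head=2 tail=2 count=5
After op 9 (write(1)): arr=[20 12 1 19 18] head=3 tail=3 count=5
After op 10 (write(4)): arr=[20 12 1 4 18] head=4 tail=4 count=5
After op 11 (write(21)): arr=[20 12 1 4 21] head=0 tail=0 count=5
After op 12 (write(7)): arr=[7 12 1 4 21] head=1 tail=1 count=5
After op 13 (write(5)): arr=[7 5 1 4 21] head=2 tail=2 count=5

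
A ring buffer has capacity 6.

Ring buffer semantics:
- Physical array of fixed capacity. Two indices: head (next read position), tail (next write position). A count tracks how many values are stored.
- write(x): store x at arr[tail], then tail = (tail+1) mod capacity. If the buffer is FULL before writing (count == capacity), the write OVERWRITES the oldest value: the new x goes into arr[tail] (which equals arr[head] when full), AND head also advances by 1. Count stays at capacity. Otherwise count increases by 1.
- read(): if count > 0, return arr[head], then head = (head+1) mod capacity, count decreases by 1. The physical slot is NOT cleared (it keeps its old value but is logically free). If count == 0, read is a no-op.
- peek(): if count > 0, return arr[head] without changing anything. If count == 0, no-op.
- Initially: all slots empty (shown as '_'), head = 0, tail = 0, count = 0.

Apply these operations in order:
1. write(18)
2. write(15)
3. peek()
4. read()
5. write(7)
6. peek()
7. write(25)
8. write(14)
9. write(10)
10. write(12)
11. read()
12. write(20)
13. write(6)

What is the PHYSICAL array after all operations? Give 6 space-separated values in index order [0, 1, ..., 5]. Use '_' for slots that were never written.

After op 1 (write(18)): arr=[18 _ _ _ _ _] head=0 tail=1 count=1
After op 2 (write(15)): arr=[18 15 _ _ _ _] head=0 tail=2 count=2
After op 3 (peek()): arr=[18 15 _ _ _ _] head=0 tail=2 count=2
After op 4 (read()): arr=[18 15 _ _ _ _] head=1 tail=2 count=1
After op 5 (write(7)): arr=[18 15 7 _ _ _] head=1 tail=3 count=2
After op 6 (peek()): arr=[18 15 7 _ _ _] head=1 tail=3 count=2
After op 7 (write(25)): arr=[18 15 7 25 _ _] head=1 tail=4 count=3
After op 8 (write(14)): arr=[18 15 7 25 14 _] head=1 tail=5 count=4
After op 9 (write(10)): arr=[18 15 7 25 14 10] head=1 tail=0 count=5
After op 10 (write(12)): arr=[12 15 7 25 14 10] head=1 tail=1 count=6
After op 11 (read()): arr=[12 15 7 25 14 10] head=2 tail=1 count=5
After op 12 (write(20)): arr=[12 20 7 25 14 10] head=2 tail=2 count=6
After op 13 (write(6)): arr=[12 20 6 25 14 10] head=3 tail=3 count=6

Answer: 12 20 6 25 14 10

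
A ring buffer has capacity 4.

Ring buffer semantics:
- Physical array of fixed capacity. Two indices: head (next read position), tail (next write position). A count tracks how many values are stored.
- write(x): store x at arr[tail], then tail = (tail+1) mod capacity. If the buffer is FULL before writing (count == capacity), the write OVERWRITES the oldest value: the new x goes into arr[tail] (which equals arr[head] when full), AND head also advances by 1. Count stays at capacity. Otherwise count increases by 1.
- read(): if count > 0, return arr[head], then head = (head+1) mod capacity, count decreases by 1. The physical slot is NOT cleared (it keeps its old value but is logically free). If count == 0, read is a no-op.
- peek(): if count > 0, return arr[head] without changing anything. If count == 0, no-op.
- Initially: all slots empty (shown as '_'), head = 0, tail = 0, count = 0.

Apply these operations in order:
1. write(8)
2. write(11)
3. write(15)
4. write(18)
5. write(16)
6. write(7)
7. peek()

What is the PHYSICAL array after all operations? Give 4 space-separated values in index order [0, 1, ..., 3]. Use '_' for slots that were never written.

Answer: 16 7 15 18

Derivation:
After op 1 (write(8)): arr=[8 _ _ _] head=0 tail=1 count=1
After op 2 (write(11)): arr=[8 11 _ _] head=0 tail=2 count=2
After op 3 (write(15)): arr=[8 11 15 _] head=0 tail=3 count=3
After op 4 (write(18)): arr=[8 11 15 18] head=0 tail=0 count=4
After op 5 (write(16)): arr=[16 11 15 18] head=1 tail=1 count=4
After op 6 (write(7)): arr=[16 7 15 18] head=2 tail=2 count=4
After op 7 (peek()): arr=[16 7 15 18] head=2 tail=2 count=4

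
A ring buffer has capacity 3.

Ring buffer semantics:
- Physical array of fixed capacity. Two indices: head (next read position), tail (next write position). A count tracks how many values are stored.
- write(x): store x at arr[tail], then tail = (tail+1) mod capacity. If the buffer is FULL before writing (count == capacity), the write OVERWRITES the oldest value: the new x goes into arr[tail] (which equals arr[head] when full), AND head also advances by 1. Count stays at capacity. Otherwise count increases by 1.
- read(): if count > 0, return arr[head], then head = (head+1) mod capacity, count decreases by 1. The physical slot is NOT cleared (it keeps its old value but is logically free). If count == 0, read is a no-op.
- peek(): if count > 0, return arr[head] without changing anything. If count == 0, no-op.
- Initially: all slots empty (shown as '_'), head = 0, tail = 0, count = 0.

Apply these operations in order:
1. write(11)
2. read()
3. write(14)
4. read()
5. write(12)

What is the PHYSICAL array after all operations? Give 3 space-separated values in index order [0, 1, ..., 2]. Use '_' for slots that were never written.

After op 1 (write(11)): arr=[11 _ _] head=0 tail=1 count=1
After op 2 (read()): arr=[11 _ _] head=1 tail=1 count=0
After op 3 (write(14)): arr=[11 14 _] head=1 tail=2 count=1
After op 4 (read()): arr=[11 14 _] head=2 tail=2 count=0
After op 5 (write(12)): arr=[11 14 12] head=2 tail=0 count=1

Answer: 11 14 12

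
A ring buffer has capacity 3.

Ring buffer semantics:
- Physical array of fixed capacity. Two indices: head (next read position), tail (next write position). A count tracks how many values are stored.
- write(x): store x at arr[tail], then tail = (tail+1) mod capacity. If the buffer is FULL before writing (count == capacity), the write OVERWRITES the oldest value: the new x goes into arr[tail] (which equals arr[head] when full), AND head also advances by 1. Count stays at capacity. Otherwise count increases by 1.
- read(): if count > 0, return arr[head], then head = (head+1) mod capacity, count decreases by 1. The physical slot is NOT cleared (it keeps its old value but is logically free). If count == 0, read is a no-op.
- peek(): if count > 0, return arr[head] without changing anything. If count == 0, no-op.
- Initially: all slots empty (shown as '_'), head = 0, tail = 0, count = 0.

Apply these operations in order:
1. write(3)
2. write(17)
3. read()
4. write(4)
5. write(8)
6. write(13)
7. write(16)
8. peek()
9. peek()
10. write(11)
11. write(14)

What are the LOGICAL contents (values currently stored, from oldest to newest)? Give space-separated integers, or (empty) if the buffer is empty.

After op 1 (write(3)): arr=[3 _ _] head=0 tail=1 count=1
After op 2 (write(17)): arr=[3 17 _] head=0 tail=2 count=2
After op 3 (read()): arr=[3 17 _] head=1 tail=2 count=1
After op 4 (write(4)): arr=[3 17 4] head=1 tail=0 count=2
After op 5 (write(8)): arr=[8 17 4] head=1 tail=1 count=3
After op 6 (write(13)): arr=[8 13 4] head=2 tail=2 count=3
After op 7 (write(16)): arr=[8 13 16] head=0 tail=0 count=3
After op 8 (peek()): arr=[8 13 16] head=0 tail=0 count=3
After op 9 (peek()): arr=[8 13 16] head=0 tail=0 count=3
After op 10 (write(11)): arr=[11 13 16] head=1 tail=1 count=3
After op 11 (write(14)): arr=[11 14 16] head=2 tail=2 count=3

Answer: 16 11 14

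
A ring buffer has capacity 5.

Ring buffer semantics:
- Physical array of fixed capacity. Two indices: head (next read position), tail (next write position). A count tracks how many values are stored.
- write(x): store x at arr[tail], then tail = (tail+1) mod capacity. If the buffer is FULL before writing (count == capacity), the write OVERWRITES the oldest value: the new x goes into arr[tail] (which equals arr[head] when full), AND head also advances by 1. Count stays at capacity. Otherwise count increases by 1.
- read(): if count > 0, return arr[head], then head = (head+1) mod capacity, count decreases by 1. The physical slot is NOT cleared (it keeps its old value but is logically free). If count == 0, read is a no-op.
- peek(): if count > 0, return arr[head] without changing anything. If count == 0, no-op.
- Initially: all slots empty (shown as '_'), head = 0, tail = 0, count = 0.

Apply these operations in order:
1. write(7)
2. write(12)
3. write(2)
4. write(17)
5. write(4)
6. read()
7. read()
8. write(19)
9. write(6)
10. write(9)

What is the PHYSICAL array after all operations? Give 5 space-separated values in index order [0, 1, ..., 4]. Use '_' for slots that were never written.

Answer: 19 6 9 17 4

Derivation:
After op 1 (write(7)): arr=[7 _ _ _ _] head=0 tail=1 count=1
After op 2 (write(12)): arr=[7 12 _ _ _] head=0 tail=2 count=2
After op 3 (write(2)): arr=[7 12 2 _ _] head=0 tail=3 count=3
After op 4 (write(17)): arr=[7 12 2 17 _] head=0 tail=4 count=4
After op 5 (write(4)): arr=[7 12 2 17 4] head=0 tail=0 count=5
After op 6 (read()): arr=[7 12 2 17 4] head=1 tail=0 count=4
After op 7 (read()): arr=[7 12 2 17 4] head=2 tail=0 count=3
After op 8 (write(19)): arr=[19 12 2 17 4] head=2 tail=1 count=4
After op 9 (write(6)): arr=[19 6 2 17 4] head=2 tail=2 count=5
After op 10 (write(9)): arr=[19 6 9 17 4] head=3 tail=3 count=5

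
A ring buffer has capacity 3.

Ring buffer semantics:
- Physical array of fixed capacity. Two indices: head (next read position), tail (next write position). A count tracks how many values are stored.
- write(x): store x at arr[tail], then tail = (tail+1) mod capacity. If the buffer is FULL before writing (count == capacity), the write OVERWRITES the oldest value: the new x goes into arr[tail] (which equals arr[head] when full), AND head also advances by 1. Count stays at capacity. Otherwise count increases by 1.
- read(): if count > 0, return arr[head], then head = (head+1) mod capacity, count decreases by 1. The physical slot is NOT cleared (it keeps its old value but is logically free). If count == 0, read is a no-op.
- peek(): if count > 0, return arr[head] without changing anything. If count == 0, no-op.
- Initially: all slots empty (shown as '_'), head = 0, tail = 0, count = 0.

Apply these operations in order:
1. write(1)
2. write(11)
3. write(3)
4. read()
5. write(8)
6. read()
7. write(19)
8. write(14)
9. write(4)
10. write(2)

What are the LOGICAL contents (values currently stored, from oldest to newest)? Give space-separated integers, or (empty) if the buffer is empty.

Answer: 14 4 2

Derivation:
After op 1 (write(1)): arr=[1 _ _] head=0 tail=1 count=1
After op 2 (write(11)): arr=[1 11 _] head=0 tail=2 count=2
After op 3 (write(3)): arr=[1 11 3] head=0 tail=0 count=3
After op 4 (read()): arr=[1 11 3] head=1 tail=0 count=2
After op 5 (write(8)): arr=[8 11 3] head=1 tail=1 count=3
After op 6 (read()): arr=[8 11 3] head=2 tail=1 count=2
After op 7 (write(19)): arr=[8 19 3] head=2 tail=2 count=3
After op 8 (write(14)): arr=[8 19 14] head=0 tail=0 count=3
After op 9 (write(4)): arr=[4 19 14] head=1 tail=1 count=3
After op 10 (write(2)): arr=[4 2 14] head=2 tail=2 count=3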